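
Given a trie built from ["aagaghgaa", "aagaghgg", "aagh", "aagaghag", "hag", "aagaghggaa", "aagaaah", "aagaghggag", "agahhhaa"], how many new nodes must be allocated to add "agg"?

The longest prefix of "agg" already in the trie is "ag" (length 2).
Each of the 1 remaining characters creates one node.

1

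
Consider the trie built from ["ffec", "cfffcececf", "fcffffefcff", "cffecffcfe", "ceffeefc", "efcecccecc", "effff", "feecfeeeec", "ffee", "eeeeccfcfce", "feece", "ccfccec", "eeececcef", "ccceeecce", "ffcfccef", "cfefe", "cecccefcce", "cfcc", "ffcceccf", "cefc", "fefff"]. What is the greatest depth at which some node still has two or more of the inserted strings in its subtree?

4

Equivalently: take the maximum, over all pairs, of their longest common prefix length.
e.g. "feece" and "feecfeeeec" share the prefix "feec" of length 4; no pair shares a longer one.
Longest shared-prefix length: 4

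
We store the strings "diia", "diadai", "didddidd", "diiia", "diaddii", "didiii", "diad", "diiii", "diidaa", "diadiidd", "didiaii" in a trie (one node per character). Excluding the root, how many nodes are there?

Count nodes per top-level branch (shared prefixes stored once):
  'd'-branch (diad, diadai, diaddii, diadiidd, didddidd, didiaii, didiii, diia, diidaa, diiia, diiii): 33 nodes
Sum: 33

33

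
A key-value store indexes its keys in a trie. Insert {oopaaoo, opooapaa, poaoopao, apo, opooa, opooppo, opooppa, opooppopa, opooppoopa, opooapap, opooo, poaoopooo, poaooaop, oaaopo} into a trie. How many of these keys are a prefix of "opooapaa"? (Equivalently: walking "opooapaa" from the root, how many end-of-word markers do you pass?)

2

Check each prefix of "opooapaa" against the stored set — each match is an end-marker on the path.
Prefixes of the query that are stored words: "opooa", "opooapaa"
Count: 2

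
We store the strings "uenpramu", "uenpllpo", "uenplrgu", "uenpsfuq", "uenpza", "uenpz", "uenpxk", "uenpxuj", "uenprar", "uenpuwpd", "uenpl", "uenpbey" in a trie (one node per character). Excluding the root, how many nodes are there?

33

Count nodes per top-level branch (shared prefixes stored once):
  'u'-branch (uenpbey, uenpl, uenpllpo, uenplrgu, uenpramu, uenprar, uenpsfuq, uenpuwpd, uenpxk, uenpxuj, uenpz, uenpza): 33 nodes
Sum: 33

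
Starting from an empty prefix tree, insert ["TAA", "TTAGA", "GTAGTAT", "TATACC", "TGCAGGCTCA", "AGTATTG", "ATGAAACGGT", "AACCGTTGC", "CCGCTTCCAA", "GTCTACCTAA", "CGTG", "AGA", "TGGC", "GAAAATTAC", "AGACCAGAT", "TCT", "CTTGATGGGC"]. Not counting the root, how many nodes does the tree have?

Trace insertions, counting only characters that open a new branch:
  "TAA" → 3 new (T, A, A)
  "TTAGA" → prefix "T" already present; 4 new (T, A, G, A)
  "GTAGTAT" → 7 new (G, T, A, G, T, A, T)
  "TATACC" → prefix "TA" already present; 4 new (T, A, C, C)
  "TGCAGGCTCA" → prefix "T" already present; 9 new (G, C, A, G, G, C, T, C, A)
  "AGTATTG" → 7 new (A, G, T, A, T, T, G)
  "ATGAAACGGT" → prefix "A" already present; 9 new (T, G, A, A, A, C, G, G, T)
  "AACCGTTGC" → prefix "A" already present; 8 new (A, C, C, G, T, T, G, C)
  "CCGCTTCCAA" → 10 new (C, C, G, C, T, T, C, C, A, A)
  "GTCTACCTAA" → prefix "GT" already present; 8 new (C, T, A, C, C, T, A, A)
  "CGTG" → prefix "C" already present; 3 new (G, T, G)
  "AGA" → prefix "AG" already present; 1 new (A)
  "TGGC" → prefix "TG" already present; 2 new (G, C)
  "GAAAATTAC" → prefix "G" already present; 8 new (A, A, A, A, T, T, A, C)
  "AGACCAGAT" → prefix "AGA" already present; 6 new (C, C, A, G, A, T)
  "TCT" → prefix "T" already present; 2 new (C, T)
  "CTTGATGGGC" → prefix "C" already present; 9 new (T, T, G, A, T, G, G, G, C)
Total nodes = 3 + 4 + 7 + 4 + 9 + 7 + 9 + 8 + 10 + 8 + 3 + 1 + 2 + 8 + 6 + 2 + 9 = 100

100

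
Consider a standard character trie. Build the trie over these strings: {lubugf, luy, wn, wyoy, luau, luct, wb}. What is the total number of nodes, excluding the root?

17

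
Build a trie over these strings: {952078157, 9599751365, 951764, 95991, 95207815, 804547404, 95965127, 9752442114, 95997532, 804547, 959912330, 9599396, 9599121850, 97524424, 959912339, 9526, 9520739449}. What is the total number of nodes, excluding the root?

66

Count nodes per top-level branch (shared prefixes stored once):
  '8'-branch (804547, 804547404): 9 nodes
  '9'-branch (951764, 9520739449, 95207815, 952078157, 9526, 95965127, 95991, 9599121850, 959912330, 959912339, 9599396, 9599751365, 95997532, 9752442114, 97524424): 57 nodes
Sum: 66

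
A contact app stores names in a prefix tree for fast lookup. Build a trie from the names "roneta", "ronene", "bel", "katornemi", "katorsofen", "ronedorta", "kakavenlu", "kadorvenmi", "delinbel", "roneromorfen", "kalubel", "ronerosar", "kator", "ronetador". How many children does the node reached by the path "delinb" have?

1

Walk "delinb" from the root, arriving at one node.
Distinct next characters after "delinb": e.
That node has 1 child edge.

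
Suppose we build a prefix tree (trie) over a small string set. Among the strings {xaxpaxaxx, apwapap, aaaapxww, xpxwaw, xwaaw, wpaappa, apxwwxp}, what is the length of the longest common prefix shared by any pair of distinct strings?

The deepest shared node is where two words last agree before diverging.
"apwapap" and "apxwwxp" agree on "ap" (2 characters) before diverging; nothing deeper is shared.
Longest shared-prefix length: 2

2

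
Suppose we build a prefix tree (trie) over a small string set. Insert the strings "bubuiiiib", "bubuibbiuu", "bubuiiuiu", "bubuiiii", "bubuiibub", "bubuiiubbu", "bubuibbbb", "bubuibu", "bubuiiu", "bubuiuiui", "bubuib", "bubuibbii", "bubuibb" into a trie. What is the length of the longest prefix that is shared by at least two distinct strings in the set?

Equivalently: take the maximum, over all pairs, of their longest common prefix length.
"bubuibbii" and "bubuibbiuu" agree on "bubuibbi" (8 characters) before diverging; nothing deeper is shared.
Longest shared-prefix length: 8

8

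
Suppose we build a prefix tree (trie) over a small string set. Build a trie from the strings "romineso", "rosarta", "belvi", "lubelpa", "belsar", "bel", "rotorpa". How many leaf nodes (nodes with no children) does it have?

6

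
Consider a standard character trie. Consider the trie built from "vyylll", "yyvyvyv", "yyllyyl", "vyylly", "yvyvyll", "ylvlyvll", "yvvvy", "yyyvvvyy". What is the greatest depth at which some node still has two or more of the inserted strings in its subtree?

5

Equivalently: take the maximum, over all pairs, of their longest common prefix length.
e.g. "vyylll" and "vyylly" share the prefix "vyyll" of length 5; no pair shares a longer one.
Longest shared-prefix length: 5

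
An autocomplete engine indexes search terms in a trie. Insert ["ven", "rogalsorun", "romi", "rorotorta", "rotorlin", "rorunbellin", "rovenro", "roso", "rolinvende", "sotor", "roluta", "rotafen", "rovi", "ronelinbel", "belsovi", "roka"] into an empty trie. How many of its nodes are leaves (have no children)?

A leaf is a node with no children — equivalently, the end of a word that is not a proper prefix of any other stored word.
Those words: "belsovi", "rogalsorun", "roka", "rolinvende", "roluta", "romi", "ronelinbel", "rorotorta", "rorunbellin", "roso", "rotafen", "rotorlin", "rovenro", "rovi", "sotor", "ven"
Leaf count: 16

16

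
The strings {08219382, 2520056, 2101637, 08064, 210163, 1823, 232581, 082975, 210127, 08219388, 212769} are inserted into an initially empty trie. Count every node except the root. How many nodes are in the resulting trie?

43

Insert word by word; a character creates a node only if that edge doesn't already exist:
  "08219382" → 8 new (0, 8, 2, 1, 9, 3, 8, 2)
  "2520056" → 7 new (2, 5, 2, 0, 0, 5, 6)
  "2101637" → prefix "2" already present; 6 new (1, 0, 1, 6, 3, 7)
  "08064" → prefix "08" already present; 3 new (0, 6, 4)
  "210163" → prefix "210163" already present; 0 new (none)
  "1823" → 4 new (1, 8, 2, 3)
  "232581" → prefix "2" already present; 5 new (3, 2, 5, 8, 1)
  "082975" → prefix "082" already present; 3 new (9, 7, 5)
  "210127" → prefix "2101" already present; 2 new (2, 7)
  "08219388" → prefix "0821938" already present; 1 new (8)
  "212769" → prefix "21" already present; 4 new (2, 7, 6, 9)
Total nodes = 8 + 7 + 6 + 3 + 0 + 4 + 5 + 3 + 2 + 1 + 4 = 43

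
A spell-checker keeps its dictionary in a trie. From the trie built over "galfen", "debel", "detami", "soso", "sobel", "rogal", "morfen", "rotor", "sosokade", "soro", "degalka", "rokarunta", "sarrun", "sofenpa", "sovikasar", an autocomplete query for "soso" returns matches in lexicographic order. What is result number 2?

sosokade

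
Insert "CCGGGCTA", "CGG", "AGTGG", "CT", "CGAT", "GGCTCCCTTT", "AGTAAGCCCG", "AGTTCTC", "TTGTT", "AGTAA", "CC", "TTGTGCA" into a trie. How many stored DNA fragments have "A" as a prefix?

4

Walk to "A"; the words in its subtree are exactly those with that prefix.
Words under "A": AGTAA, AGTAAGCCCG, AGTGG, AGTTCTC
Count: 4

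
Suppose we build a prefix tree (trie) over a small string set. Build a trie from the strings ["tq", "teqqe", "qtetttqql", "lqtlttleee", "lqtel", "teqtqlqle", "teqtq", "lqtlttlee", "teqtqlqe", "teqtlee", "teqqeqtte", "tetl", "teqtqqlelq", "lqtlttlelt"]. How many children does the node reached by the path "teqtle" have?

1

Walk "teqtle" from the root, arriving at one node.
Characters that immediately follow "teqtle" among the stored strings: {e}.
That node has 1 child edge.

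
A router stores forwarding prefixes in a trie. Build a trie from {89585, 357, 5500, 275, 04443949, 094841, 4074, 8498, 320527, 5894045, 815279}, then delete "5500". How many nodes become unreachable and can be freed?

3

Walk "5500" from the leaf back toward the root, removing each node that no remaining word uses.
The suffix "500" (3 nodes) is used only by "5500"; the node for "5" still has the child "8", so pruning stops there.
Nodes removed: 3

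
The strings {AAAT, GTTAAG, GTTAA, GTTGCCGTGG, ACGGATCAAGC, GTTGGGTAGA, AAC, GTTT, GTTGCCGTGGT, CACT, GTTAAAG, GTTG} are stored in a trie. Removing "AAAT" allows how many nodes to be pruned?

Walk "AAAT" from the leaf back toward the root, removing each node that no remaining word uses.
The suffix "AT" (2 nodes) is used only by "AAAT"; the node for "AA" still has the child "C", so pruning stops there.
Nodes removed: 2

2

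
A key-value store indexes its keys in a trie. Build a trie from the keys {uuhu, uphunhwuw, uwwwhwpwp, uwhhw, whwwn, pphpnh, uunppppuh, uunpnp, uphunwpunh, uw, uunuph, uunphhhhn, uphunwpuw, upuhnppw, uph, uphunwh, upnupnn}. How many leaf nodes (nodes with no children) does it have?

15

A leaf is a node with no children — equivalently, the end of a word that is not a proper prefix of any other stored word.
Those words: "pphpnh", "uphunhwuw", "uphunwh", "uphunwpunh", "uphunwpuw", "upnupnn", "upuhnppw", "uuhu", "uunphhhhn", "uunpnp", "uunppppuh", "uunuph", "uwhhw", "uwwwhwpwp", "whwwn"
Leaf count: 15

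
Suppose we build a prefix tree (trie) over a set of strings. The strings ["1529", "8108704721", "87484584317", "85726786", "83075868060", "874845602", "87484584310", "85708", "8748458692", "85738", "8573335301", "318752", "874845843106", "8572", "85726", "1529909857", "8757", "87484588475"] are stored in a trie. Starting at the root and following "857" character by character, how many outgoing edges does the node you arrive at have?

3

Follow the path "857" to its node, then look at its outgoing edges.
Distinct next characters after "857": 0, 2, 3.
That node has 3 child edges.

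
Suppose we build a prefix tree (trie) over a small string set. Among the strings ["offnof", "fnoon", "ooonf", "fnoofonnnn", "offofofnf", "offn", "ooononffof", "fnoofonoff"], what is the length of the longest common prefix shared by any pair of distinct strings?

Equivalently: take the maximum, over all pairs, of their longest common prefix length.
"fnoofonnnn" and "fnoofonoff" agree on "fnoofon" (7 characters) before diverging; nothing deeper is shared.
Longest shared-prefix length: 7

7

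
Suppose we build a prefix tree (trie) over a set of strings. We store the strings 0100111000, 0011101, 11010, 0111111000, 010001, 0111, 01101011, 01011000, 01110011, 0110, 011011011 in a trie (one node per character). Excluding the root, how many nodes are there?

49

Insert word by word; a character creates a node only if that edge doesn't already exist:
  "0100111000" → 10 new (0, 1, 0, 0, 1, 1, 1, 0, 0, 0)
  "0011101" → prefix "0" already present; 6 new (0, 1, 1, 1, 0, 1)
  "11010" → 5 new (1, 1, 0, 1, 0)
  "0111111000" → prefix "01" already present; 8 new (1, 1, 1, 1, 1, 0, 0, 0)
  "010001" → prefix "0100" already present; 2 new (0, 1)
  "0111" → prefix "0111" already present; 0 new (none)
  "01101011" → prefix "011" already present; 5 new (0, 1, 0, 1, 1)
  "01011000" → prefix "010" already present; 5 new (1, 1, 0, 0, 0)
  "01110011" → prefix "0111" already present; 4 new (0, 0, 1, 1)
  "0110" → prefix "0110" already present; 0 new (none)
  "011011011" → prefix "01101" already present; 4 new (1, 0, 1, 1)
Total nodes = 10 + 6 + 5 + 8 + 2 + 0 + 5 + 5 + 4 + 0 + 4 = 49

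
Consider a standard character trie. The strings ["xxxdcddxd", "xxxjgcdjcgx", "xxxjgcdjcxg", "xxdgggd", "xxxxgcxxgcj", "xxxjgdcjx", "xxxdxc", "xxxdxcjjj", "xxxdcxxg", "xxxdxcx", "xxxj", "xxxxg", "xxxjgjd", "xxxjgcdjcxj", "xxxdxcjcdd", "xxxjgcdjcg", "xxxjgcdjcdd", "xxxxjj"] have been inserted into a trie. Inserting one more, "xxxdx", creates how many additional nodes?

"xxxdx" is already a full path in the trie; only an end-marker is added.
No new nodes are needed: 0.

0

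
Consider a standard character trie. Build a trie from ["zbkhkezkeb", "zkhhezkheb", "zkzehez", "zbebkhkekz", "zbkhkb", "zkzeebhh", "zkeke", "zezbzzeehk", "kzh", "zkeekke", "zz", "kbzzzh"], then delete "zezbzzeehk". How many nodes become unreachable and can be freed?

9

Walk "zezbzzeehk" from the leaf back toward the root, removing each node that no remaining word uses.
The suffix "ezbzzeehk" (9 nodes) is used only by "zezbzzeehk"; the node for "z" still has the child "b", so pruning stops there.
Nodes removed: 9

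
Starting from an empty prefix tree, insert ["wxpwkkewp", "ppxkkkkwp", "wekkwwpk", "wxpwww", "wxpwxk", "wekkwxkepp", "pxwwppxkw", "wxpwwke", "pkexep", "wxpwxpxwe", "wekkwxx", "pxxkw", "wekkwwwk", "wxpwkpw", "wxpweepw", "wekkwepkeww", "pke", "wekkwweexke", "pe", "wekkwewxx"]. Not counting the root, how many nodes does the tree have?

Count nodes per top-level branch (shared prefixes stored once):
  'p'-branch (pe, pke, pkexep, ppxkkkkwp, pxwwppxkw, pxxkw): 26 nodes
  'w'-branch (wekkwepkeww, wekkwewxx, wekkwweexke, wekkwwpk, wekkwwwk, wekkwxkepp, wekkwxx, wxpweepw, wxpwkkewp, wxpwkpw, wxpwwke, wxpwww, wxpwxk, wxpwxpxwe): 54 nodes
Sum: 80

80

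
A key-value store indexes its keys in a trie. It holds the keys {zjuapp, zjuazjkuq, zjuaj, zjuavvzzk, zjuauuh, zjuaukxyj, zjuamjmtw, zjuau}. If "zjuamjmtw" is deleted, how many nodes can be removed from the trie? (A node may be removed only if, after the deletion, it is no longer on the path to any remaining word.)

5

A node on "zjuamjmtw"'s path can go only if nothing else ends at it or branches off below it.
The suffix "mjmtw" (5 nodes) is used only by "zjuamjmtw"; the node for "zjua" still has the child "p", so pruning stops there.
Nodes removed: 5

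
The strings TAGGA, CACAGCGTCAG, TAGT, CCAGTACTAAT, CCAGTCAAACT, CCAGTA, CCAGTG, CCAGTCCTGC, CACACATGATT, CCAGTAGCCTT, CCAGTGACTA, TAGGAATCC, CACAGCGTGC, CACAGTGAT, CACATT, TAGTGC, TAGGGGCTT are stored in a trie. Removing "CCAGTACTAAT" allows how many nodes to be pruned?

5

A node on "CCAGTACTAAT"'s path can go only if nothing else ends at it or branches off below it.
The suffix "CTAAT" (5 nodes) is used only by "CCAGTACTAAT"; the node for "CCAGTA" still has the child "G", so pruning stops there.
Nodes removed: 5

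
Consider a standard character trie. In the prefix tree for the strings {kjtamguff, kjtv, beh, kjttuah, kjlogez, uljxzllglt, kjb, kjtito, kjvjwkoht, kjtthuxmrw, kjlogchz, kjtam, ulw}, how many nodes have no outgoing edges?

12

A leaf is a node with no children — equivalently, the end of a word that is not a proper prefix of any other stored word.
Those words: "beh", "kjb", "kjlogchz", "kjlogez", "kjtamguff", "kjtito", "kjtthuxmrw", "kjttuah", "kjtv", "kjvjwkoht", "uljxzllglt", "ulw"
Leaf count: 12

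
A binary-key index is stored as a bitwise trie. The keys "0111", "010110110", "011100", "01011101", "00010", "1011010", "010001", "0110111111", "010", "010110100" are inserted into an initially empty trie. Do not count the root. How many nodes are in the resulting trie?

Count nodes per top-level branch (shared prefixes stored once):
  '0'-branch (00010, 010, 010001, 010110100, 010110110, 01011101, 0110111111, 0111, 011100): 32 nodes
  '1'-branch (1011010): 7 nodes
Sum: 39

39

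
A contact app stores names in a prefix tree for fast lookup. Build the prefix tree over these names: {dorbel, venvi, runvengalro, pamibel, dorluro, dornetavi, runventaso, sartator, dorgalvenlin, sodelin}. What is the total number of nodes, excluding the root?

66

For each word, the new-node count is its length minus the longest prefix already in the trie:
  "dorbel" → 6 new (d, o, r, b, e, l)
  "venvi" → 5 new (v, e, n, v, i)
  "runvengalro" → 11 new (r, u, n, v, e, n, g, a, l, r, o)
  "pamibel" → 7 new (p, a, m, i, b, e, l)
  "dorluro" → prefix "dor" already present; 4 new (l, u, r, o)
  "dornetavi" → prefix "dor" already present; 6 new (n, e, t, a, v, i)
  "runventaso" → prefix "runven" already present; 4 new (t, a, s, o)
  "sartator" → 8 new (s, a, r, t, a, t, o, r)
  "dorgalvenlin" → prefix "dor" already present; 9 new (g, a, l, v, e, n, l, i, n)
  "sodelin" → prefix "s" already present; 6 new (o, d, e, l, i, n)
Total nodes = 6 + 5 + 11 + 7 + 4 + 6 + 4 + 8 + 9 + 6 = 66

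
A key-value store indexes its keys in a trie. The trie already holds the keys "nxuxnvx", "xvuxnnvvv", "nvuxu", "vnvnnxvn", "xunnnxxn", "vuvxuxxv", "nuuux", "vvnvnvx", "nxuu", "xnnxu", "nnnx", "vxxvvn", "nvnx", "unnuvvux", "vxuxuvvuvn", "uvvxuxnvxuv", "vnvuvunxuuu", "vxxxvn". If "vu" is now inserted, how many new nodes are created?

0

"vu" is already a full path in the trie; only an end-marker is added.
No new nodes are needed: 0.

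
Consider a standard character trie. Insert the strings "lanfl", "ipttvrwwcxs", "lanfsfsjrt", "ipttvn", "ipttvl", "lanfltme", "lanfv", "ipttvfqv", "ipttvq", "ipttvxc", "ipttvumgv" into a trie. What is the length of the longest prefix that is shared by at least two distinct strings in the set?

Equivalently: take the maximum, over all pairs, of their longest common prefix length.
e.g. "ipttvfqv" and "ipttvl" share the prefix "ipttv" of length 5; no pair shares a longer one.
Longest shared-prefix length: 5

5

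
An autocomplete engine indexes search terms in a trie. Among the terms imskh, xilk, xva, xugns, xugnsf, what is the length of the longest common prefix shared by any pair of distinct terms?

Look for the deepest trie node that still has at least two words in its subtree.
"xugns" and "xugnsf" agree on "xugns" (5 characters) before diverging; nothing deeper is shared.
Longest shared-prefix length: 5

5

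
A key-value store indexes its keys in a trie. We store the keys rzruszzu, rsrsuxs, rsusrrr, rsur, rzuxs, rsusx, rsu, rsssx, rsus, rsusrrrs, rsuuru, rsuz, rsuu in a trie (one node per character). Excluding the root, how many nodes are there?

32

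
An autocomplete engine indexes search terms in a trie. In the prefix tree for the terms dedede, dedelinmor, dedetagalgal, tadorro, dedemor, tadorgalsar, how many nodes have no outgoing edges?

Leaves are exactly the stored words that no other stored word extends.
Those words: "dedede", "dedelinmor", "dedemor", "dedetagalgal", "tadorgalsar", "tadorro"
Leaf count: 6

6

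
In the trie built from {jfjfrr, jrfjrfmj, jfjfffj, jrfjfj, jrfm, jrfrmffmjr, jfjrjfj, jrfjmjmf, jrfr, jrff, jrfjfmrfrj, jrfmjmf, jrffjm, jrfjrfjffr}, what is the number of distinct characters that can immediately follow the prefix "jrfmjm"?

1

Follow the path "jrfmjm" to its node, then look at its outgoing edges.
Distinct next characters after "jrfmjm": f.
That node has 1 child edge.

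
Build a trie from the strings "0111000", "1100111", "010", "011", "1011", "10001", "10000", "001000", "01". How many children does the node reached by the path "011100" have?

1

Walk "011100" from the root, arriving at one node.
Distinct next characters after "011100": 0.
That node has 1 child edge.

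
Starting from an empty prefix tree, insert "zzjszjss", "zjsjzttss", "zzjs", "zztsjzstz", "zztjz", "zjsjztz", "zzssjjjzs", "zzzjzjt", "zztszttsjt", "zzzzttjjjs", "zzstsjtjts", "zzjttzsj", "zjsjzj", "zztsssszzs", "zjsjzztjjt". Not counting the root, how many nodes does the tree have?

75

Trace insertions, counting only characters that open a new branch:
  "zzjszjss" → 8 new (z, z, j, s, z, j, s, s)
  "zjsjzttss" → prefix "z" already present; 8 new (j, s, j, z, t, t, s, s)
  "zzjs" → prefix "zzjs" already present; 0 new (none)
  "zztsjzstz" → prefix "zz" already present; 7 new (t, s, j, z, s, t, z)
  "zztjz" → prefix "zzt" already present; 2 new (j, z)
  "zjsjztz" → prefix "zjsjzt" already present; 1 new (z)
  "zzssjjjzs" → prefix "zz" already present; 7 new (s, s, j, j, j, z, s)
  "zzzjzjt" → prefix "zz" already present; 5 new (z, j, z, j, t)
  "zztszttsjt" → prefix "zzts" already present; 6 new (z, t, t, s, j, t)
  "zzzzttjjjs" → prefix "zzz" already present; 7 new (z, t, t, j, j, j, s)
  "zzstsjtjts" → prefix "zzs" already present; 7 new (t, s, j, t, j, t, s)
  "zzjttzsj" → prefix "zzj" already present; 5 new (t, t, z, s, j)
  "zjsjzj" → prefix "zjsjz" already present; 1 new (j)
  "zztsssszzs" → prefix "zzts" already present; 6 new (s, s, s, z, z, s)
  "zjsjzztjjt" → prefix "zjsjz" already present; 5 new (z, t, j, j, t)
Total nodes = 8 + 8 + 0 + 7 + 2 + 1 + 7 + 5 + 6 + 7 + 7 + 5 + 1 + 6 + 5 = 75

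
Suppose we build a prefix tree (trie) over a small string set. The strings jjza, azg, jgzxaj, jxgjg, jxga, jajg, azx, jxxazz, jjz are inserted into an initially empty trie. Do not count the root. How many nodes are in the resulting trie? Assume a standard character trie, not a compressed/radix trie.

25

Trie structure (* marks end of a word):
(root)
├─ a
│  └─ z
│     ├─ g *
│     └─ x *
└─ j
   ├─ a
   │  └─ j
   │     └─ g *
   ├─ g
   │  └─ z
   │     └─ x
   │        └─ a
   │           └─ j *
   ├─ j
   │  └─ z *
   │     └─ a *
   └─ x
      ├─ g
      │  ├─ a *
      │  └─ j
      │     └─ g *
      └─ x
         └─ a
            └─ z
               └─ z *
Counting every labelled node above: 25.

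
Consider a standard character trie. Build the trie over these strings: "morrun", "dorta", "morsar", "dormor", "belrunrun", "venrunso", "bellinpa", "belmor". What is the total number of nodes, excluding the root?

Count nodes per top-level branch (shared prefixes stored once):
  'b'-branch (bellinpa, belmor, belrunrun): 17 nodes
  'd'-branch (dormor, dorta): 8 nodes
  'm'-branch (morrun, morsar): 9 nodes
  'v'-branch (venrunso): 8 nodes
Sum: 42

42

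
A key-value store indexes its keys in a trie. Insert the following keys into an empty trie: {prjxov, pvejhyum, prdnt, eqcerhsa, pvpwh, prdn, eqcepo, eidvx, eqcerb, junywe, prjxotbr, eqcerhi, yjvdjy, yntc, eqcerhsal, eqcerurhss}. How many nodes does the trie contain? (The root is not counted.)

59

Insert word by word; a character creates a node only if that edge doesn't already exist:
  "prjxov" → 6 new (p, r, j, x, o, v)
  "pvejhyum" → prefix "p" already present; 7 new (v, e, j, h, y, u, m)
  "prdnt" → prefix "pr" already present; 3 new (d, n, t)
  "eqcerhsa" → 8 new (e, q, c, e, r, h, s, a)
  "pvpwh" → prefix "pv" already present; 3 new (p, w, h)
  "prdn" → prefix "prdn" already present; 0 new (none)
  "eqcepo" → prefix "eqce" already present; 2 new (p, o)
  "eidvx" → prefix "e" already present; 4 new (i, d, v, x)
  "eqcerb" → prefix "eqcer" already present; 1 new (b)
  "junywe" → 6 new (j, u, n, y, w, e)
  "prjxotbr" → prefix "prjxo" already present; 3 new (t, b, r)
  "eqcerhi" → prefix "eqcerh" already present; 1 new (i)
  "yjvdjy" → 6 new (y, j, v, d, j, y)
  "yntc" → prefix "y" already present; 3 new (n, t, c)
  "eqcerhsal" → prefix "eqcerhsa" already present; 1 new (l)
  "eqcerurhss" → prefix "eqcer" already present; 5 new (u, r, h, s, s)
Total nodes = 6 + 7 + 3 + 8 + 3 + 0 + 2 + 4 + 1 + 6 + 3 + 1 + 6 + 3 + 1 + 5 = 59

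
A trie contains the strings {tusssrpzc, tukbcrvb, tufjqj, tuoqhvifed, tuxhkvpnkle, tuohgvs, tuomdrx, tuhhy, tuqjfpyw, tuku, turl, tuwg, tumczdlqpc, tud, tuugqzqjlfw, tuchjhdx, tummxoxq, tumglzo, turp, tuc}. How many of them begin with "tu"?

20

Walk to "tu"; the words in its subtree are exactly those with that prefix.
Matches: "tuc", "tuchjhdx", "tud", "tufjqj", "tuhhy", "tukbcrvb", "tuku", "tumczdlqpc", "tumglzo", "tummxoxq", "tuohgvs", "tuomdrx", "tuoqhvifed", "tuqjfpyw", "turl", "turp", "tusssrpzc", "tuugqzqjlfw", "tuwg", "tuxhkvpnkle"
Count: 20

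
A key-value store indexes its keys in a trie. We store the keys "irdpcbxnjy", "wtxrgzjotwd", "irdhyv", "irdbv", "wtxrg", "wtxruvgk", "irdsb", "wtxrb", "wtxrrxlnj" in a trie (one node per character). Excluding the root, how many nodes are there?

38

Trie structure (* marks end of a word):
(root)
├─ i
│  └─ r
│     └─ d
│        ├─ b
│        │  └─ v *
│        ├─ h
│        │  └─ y
│        │     └─ v *
│        ├─ p
│        │  └─ c
│        │     └─ b
│        │        └─ x
│        │           └─ n
│        │              └─ j
│        │                 └─ y *
│        └─ s
│           └─ b *
└─ w
   └─ t
      └─ x
         └─ r
            ├─ b *
            ├─ g *
            │  └─ z
            │     └─ j
            │        └─ o
            │           └─ t
            │              └─ w
            │                 └─ d *
            ├─ r
            │  └─ x
            │     └─ l
            │        └─ n
            │           └─ j *
            └─ u
               └─ v
                  └─ g
                     └─ k *
Counting every labelled node above: 38.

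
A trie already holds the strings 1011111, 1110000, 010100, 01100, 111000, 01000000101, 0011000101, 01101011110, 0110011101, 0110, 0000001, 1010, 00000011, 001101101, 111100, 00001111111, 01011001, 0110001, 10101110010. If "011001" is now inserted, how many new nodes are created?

Every character of "011001" already lies on an existing path (it is a prefix of some stored word).
No new nodes are needed: 0.

0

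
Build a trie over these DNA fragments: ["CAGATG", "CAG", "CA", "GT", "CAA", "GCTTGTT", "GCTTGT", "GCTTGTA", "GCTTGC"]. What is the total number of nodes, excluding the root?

Trie structure (* marks end of a word):
(root)
├─ C
│  └─ A *
│     ├─ A *
│     └─ G *
│        └─ A
│           └─ T
│              └─ G *
└─ G
   ├─ C
   │  └─ T
   │     └─ T
   │        └─ G
   │           ├─ C *
   │           └─ T *
   │              ├─ A *
   │              └─ T *
   └─ T *
Counting every labelled node above: 17.

17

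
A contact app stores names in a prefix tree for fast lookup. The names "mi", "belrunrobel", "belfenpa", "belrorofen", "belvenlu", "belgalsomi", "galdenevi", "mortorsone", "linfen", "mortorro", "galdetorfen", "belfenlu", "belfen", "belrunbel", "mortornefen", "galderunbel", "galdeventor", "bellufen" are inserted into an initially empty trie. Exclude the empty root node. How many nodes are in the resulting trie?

Insert word by word; a character creates a node only if that edge doesn't already exist:
  "mi" → 2 new (m, i)
  "belrunrobel" → 11 new (b, e, l, r, u, n, r, o, b, e, l)
  "belfenpa" → prefix "bel" already present; 5 new (f, e, n, p, a)
  "belrorofen" → prefix "belr" already present; 6 new (o, r, o, f, e, n)
  "belvenlu" → prefix "bel" already present; 5 new (v, e, n, l, u)
  "belgalsomi" → prefix "bel" already present; 7 new (g, a, l, s, o, m, i)
  "galdenevi" → 9 new (g, a, l, d, e, n, e, v, i)
  "mortorsone" → prefix "m" already present; 9 new (o, r, t, o, r, s, o, n, e)
  "linfen" → 6 new (l, i, n, f, e, n)
  "mortorro" → prefix "mortor" already present; 2 new (r, o)
  "galdetorfen" → prefix "galde" already present; 6 new (t, o, r, f, e, n)
  "belfenlu" → prefix "belfen" already present; 2 new (l, u)
  "belfen" → prefix "belfen" already present; 0 new (none)
  "belrunbel" → prefix "belrun" already present; 3 new (b, e, l)
  "mortornefen" → prefix "mortor" already present; 5 new (n, e, f, e, n)
  "galderunbel" → prefix "galde" already present; 6 new (r, u, n, b, e, l)
  "galdeventor" → prefix "galde" already present; 6 new (v, e, n, t, o, r)
  "bellufen" → prefix "bel" already present; 5 new (l, u, f, e, n)
Total nodes = 2 + 11 + 5 + 6 + 5 + 7 + 9 + 9 + 6 + 2 + 6 + 2 + 0 + 3 + 5 + 6 + 6 + 5 = 95

95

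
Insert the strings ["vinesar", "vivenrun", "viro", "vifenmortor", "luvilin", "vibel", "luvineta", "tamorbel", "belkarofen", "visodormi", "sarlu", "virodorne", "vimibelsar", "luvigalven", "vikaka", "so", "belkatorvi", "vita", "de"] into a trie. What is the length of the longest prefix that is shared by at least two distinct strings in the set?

5

The deepest shared node is where two words last agree before diverging.
e.g. "belkarofen" and "belkatorvi" share the prefix "belka" of length 5; no pair shares a longer one.
Longest shared-prefix length: 5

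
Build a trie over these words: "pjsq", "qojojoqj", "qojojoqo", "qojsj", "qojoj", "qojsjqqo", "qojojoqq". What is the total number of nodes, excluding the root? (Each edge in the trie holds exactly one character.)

19

Trace insertions, counting only characters that open a new branch:
  "pjsq" → 4 new (p, j, s, q)
  "qojojoqj" → 8 new (q, o, j, o, j, o, q, j)
  "qojojoqo" → prefix "qojojoq" already present; 1 new (o)
  "qojsj" → prefix "qoj" already present; 2 new (s, j)
  "qojoj" → prefix "qojoj" already present; 0 new (none)
  "qojsjqqo" → prefix "qojsj" already present; 3 new (q, q, o)
  "qojojoqq" → prefix "qojojoq" already present; 1 new (q)
Total nodes = 4 + 8 + 1 + 2 + 0 + 3 + 1 = 19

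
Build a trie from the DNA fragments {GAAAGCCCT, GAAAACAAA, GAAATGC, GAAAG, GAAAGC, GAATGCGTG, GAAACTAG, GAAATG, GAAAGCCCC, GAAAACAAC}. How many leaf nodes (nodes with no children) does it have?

7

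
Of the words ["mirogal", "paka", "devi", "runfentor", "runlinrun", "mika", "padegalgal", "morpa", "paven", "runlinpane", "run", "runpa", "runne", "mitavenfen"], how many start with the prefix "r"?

6

Traverse to the node for "r", then collect every word in that subtree.
Words under "r": run, runfentor, runlinpane, runlinrun, runne, runpa
Count: 6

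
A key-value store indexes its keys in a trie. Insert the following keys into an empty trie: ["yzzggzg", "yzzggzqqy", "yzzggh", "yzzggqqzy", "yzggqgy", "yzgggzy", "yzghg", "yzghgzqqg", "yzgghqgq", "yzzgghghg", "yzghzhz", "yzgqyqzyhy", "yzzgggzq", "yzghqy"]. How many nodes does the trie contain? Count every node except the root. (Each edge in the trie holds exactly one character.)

51

Trace insertions, counting only characters that open a new branch:
  "yzzggzg" → 7 new (y, z, z, g, g, z, g)
  "yzzggzqqy" → prefix "yzzggz" already present; 3 new (q, q, y)
  "yzzggh" → prefix "yzzgg" already present; 1 new (h)
  "yzzggqqzy" → prefix "yzzgg" already present; 4 new (q, q, z, y)
  "yzggqgy" → prefix "yz" already present; 5 new (g, g, q, g, y)
  "yzgggzy" → prefix "yzgg" already present; 3 new (g, z, y)
  "yzghg" → prefix "yzg" already present; 2 new (h, g)
  "yzghgzqqg" → prefix "yzghg" already present; 4 new (z, q, q, g)
  "yzgghqgq" → prefix "yzgg" already present; 4 new (h, q, g, q)
  "yzzgghghg" → prefix "yzzggh" already present; 3 new (g, h, g)
  "yzghzhz" → prefix "yzgh" already present; 3 new (z, h, z)
  "yzgqyqzyhy" → prefix "yzg" already present; 7 new (q, y, q, z, y, h, y)
  "yzzgggzq" → prefix "yzzgg" already present; 3 new (g, z, q)
  "yzghqy" → prefix "yzgh" already present; 2 new (q, y)
Total nodes = 7 + 3 + 1 + 4 + 5 + 3 + 2 + 4 + 4 + 3 + 3 + 7 + 3 + 2 = 51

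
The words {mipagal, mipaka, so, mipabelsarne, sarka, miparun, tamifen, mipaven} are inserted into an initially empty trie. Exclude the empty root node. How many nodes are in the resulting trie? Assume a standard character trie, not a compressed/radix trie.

36

Insert word by word; a character creates a node only if that edge doesn't already exist:
  "mipagal" → 7 new (m, i, p, a, g, a, l)
  "mipaka" → prefix "mipa" already present; 2 new (k, a)
  "so" → 2 new (s, o)
  "mipabelsarne" → prefix "mipa" already present; 8 new (b, e, l, s, a, r, n, e)
  "sarka" → prefix "s" already present; 4 new (a, r, k, a)
  "miparun" → prefix "mipa" already present; 3 new (r, u, n)
  "tamifen" → 7 new (t, a, m, i, f, e, n)
  "mipaven" → prefix "mipa" already present; 3 new (v, e, n)
Total nodes = 7 + 2 + 2 + 8 + 4 + 3 + 7 + 3 = 36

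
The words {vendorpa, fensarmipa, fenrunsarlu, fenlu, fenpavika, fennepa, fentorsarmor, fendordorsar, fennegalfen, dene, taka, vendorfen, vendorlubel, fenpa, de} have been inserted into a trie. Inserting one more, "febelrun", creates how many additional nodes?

The longest prefix of "febelrun" already in the trie is "fe" (length 2).
New nodes needed: |"febelrun"| − 2 = 8 − 2 = 6.

6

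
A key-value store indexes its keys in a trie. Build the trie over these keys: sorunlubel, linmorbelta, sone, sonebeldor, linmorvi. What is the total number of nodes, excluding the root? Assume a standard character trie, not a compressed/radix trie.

31

Trace insertions, counting only characters that open a new branch:
  "sorunlubel" → 10 new (s, o, r, u, n, l, u, b, e, l)
  "linmorbelta" → 11 new (l, i, n, m, o, r, b, e, l, t, a)
  "sone" → prefix "so" already present; 2 new (n, e)
  "sonebeldor" → prefix "sone" already present; 6 new (b, e, l, d, o, r)
  "linmorvi" → prefix "linmor" already present; 2 new (v, i)
Total nodes = 10 + 11 + 2 + 6 + 2 = 31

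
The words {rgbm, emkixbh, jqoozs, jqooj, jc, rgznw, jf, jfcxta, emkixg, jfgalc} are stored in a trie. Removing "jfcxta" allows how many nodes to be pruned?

After clearing the end-marker at "jfcxta", prune upward until reaching a node still needed by another word.
The suffix "cxta" (4 nodes) is used only by "jfcxta"; the node for "jf" still has the child "g", so pruning stops there.
Nodes removed: 4

4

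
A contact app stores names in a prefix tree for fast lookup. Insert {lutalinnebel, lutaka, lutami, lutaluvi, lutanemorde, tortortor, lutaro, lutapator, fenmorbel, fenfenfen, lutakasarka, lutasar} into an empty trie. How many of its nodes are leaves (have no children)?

Leaves are exactly the stored words that no other stored word extends.
Those words: "fenfenfen", "fenmorbel", "lutakasarka", "lutalinnebel", "lutaluvi", "lutami", "lutanemorde", "lutapator", "lutaro", "lutasar", "tortortor"
Leaf count: 11

11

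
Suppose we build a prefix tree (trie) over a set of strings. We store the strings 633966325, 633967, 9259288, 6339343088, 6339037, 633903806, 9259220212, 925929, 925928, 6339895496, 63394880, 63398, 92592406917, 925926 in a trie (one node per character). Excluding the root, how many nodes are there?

For each word, the new-node count is its length minus the longest prefix already in the trie:
  "633966325" → 9 new (6, 3, 3, 9, 6, 6, 3, 2, 5)
  "633967" → prefix "63396" already present; 1 new (7)
  "9259288" → 7 new (9, 2, 5, 9, 2, 8, 8)
  "6339343088" → prefix "6339" already present; 6 new (3, 4, 3, 0, 8, 8)
  "6339037" → prefix "6339" already present; 3 new (0, 3, 7)
  "633903806" → prefix "633903" already present; 3 new (8, 0, 6)
  "9259220212" → prefix "92592" already present; 5 new (2, 0, 2, 1, 2)
  "925929" → prefix "92592" already present; 1 new (9)
  "925928" → prefix "925928" already present; 0 new (none)
  "6339895496" → prefix "6339" already present; 6 new (8, 9, 5, 4, 9, 6)
  "63394880" → prefix "6339" already present; 4 new (4, 8, 8, 0)
  "63398" → prefix "63398" already present; 0 new (none)
  "92592406917" → prefix "92592" already present; 6 new (4, 0, 6, 9, 1, 7)
  "925926" → prefix "92592" already present; 1 new (6)
Total nodes = 9 + 1 + 7 + 6 + 3 + 3 + 5 + 1 + 0 + 6 + 4 + 0 + 6 + 1 = 52

52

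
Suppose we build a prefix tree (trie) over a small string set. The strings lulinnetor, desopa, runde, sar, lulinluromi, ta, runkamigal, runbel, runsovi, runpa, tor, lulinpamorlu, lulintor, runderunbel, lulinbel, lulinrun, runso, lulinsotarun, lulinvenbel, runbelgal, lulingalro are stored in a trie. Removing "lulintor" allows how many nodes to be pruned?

3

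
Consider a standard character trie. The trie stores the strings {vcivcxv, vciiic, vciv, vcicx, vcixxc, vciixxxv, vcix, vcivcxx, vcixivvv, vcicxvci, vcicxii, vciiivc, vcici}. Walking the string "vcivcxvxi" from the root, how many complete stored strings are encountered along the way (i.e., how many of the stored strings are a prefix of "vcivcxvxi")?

Check each prefix of "vcivcxvxi" against the stored set — each match is an end-marker on the path.
Prefixes of the query that are stored words: "vciv", "vcivcxv"
Count: 2

2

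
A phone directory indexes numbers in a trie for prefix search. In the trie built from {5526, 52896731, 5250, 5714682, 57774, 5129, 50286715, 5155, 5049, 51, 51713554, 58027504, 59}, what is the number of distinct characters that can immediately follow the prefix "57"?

2

The children of the "57" node are the distinct next characters among strings starting with "57".
Characters that immediately follow "57" among the stored strings: {1, 7}.
That node has 2 child edges.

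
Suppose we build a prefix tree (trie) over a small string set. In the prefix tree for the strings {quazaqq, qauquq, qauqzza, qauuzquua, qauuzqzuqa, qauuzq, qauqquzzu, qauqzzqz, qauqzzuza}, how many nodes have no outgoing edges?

8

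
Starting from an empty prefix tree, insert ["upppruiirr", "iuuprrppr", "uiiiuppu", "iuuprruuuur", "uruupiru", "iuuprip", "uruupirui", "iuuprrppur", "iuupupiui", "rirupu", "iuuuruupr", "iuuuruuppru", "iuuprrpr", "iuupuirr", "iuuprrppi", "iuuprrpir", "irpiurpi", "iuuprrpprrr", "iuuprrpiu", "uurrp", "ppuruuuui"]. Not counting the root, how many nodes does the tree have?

Trace insertions, counting only characters that open a new branch:
  "upppruiirr" → 10 new (u, p, p, p, r, u, i, i, r, r)
  "iuuprrppr" → 9 new (i, u, u, p, r, r, p, p, r)
  "uiiiuppu" → prefix "u" already present; 7 new (i, i, i, u, p, p, u)
  "iuuprruuuur" → prefix "iuuprr" already present; 5 new (u, u, u, u, r)
  "uruupiru" → prefix "u" already present; 7 new (r, u, u, p, i, r, u)
  "iuuprip" → prefix "iuupr" already present; 2 new (i, p)
  "uruupirui" → prefix "uruupiru" already present; 1 new (i)
  "iuuprrppur" → prefix "iuuprrpp" already present; 2 new (u, r)
  "iuupupiui" → prefix "iuup" already present; 5 new (u, p, i, u, i)
  "rirupu" → 6 new (r, i, r, u, p, u)
  "iuuuruupr" → prefix "iuu" already present; 6 new (u, r, u, u, p, r)
  "iuuuruuppru" → prefix "iuuuruup" already present; 3 new (p, r, u)
  "iuuprrpr" → prefix "iuuprrp" already present; 1 new (r)
  "iuupuirr" → prefix "iuupu" already present; 3 new (i, r, r)
  "iuuprrppi" → prefix "iuuprrpp" already present; 1 new (i)
  "iuuprrpir" → prefix "iuuprrp" already present; 2 new (i, r)
  "irpiurpi" → prefix "i" already present; 7 new (r, p, i, u, r, p, i)
  "iuuprrpprrr" → prefix "iuuprrppr" already present; 2 new (r, r)
  "iuuprrpiu" → prefix "iuuprrpi" already present; 1 new (u)
  "uurrp" → prefix "u" already present; 4 new (u, r, r, p)
  "ppuruuuui" → 9 new (p, p, u, r, u, u, u, u, i)
Total nodes = 10 + 9 + 7 + 5 + 7 + 2 + 1 + 2 + 5 + 6 + 6 + 3 + 1 + 3 + 1 + 2 + 7 + 2 + 1 + 4 + 9 = 93

93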